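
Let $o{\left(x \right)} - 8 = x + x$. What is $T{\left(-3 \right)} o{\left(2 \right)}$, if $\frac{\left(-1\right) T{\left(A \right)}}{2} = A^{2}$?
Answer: $-216$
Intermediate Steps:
$T{\left(A \right)} = - 2 A^{2}$
$o{\left(x \right)} = 8 + 2 x$ ($o{\left(x \right)} = 8 + \left(x + x\right) = 8 + 2 x$)
$T{\left(-3 \right)} o{\left(2 \right)} = - 2 \left(-3\right)^{2} \left(8 + 2 \cdot 2\right) = \left(-2\right) 9 \left(8 + 4\right) = \left(-18\right) 12 = -216$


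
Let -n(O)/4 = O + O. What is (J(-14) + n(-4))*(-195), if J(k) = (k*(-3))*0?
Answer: -6240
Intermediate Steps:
J(k) = 0 (J(k) = -3*k*0 = 0)
n(O) = -8*O (n(O) = -4*(O + O) = -8*O)
(J(-14) + n(-4))*(-195) = (0 - 8*(-4))*(-195) = (0 + 32)*(-195) = 32*(-195) = -6240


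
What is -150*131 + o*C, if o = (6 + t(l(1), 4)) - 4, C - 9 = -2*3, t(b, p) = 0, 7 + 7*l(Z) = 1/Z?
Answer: -19644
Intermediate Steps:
l(Z) = -1 + 1/(7*Z) (l(Z) = -1 + (1/Z)/7 = -1 + 1/(7*Z))
C = 3 (C = 9 - 2*3 = 9 - 6 = 3)
o = 2 (o = (6 + 0) - 4 = 6 - 4 = 2)
-150*131 + o*C = -150*131 + 2*3 = -19650 + 6 = -19644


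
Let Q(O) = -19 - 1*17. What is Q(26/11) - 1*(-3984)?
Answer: 3948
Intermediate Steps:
Q(O) = -36 (Q(O) = -19 - 17 = -36)
Q(26/11) - 1*(-3984) = -36 - 1*(-3984) = -36 + 3984 = 3948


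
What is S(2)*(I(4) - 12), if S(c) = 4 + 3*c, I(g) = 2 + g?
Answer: -60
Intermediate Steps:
S(2)*(I(4) - 12) = (4 + 3*2)*((2 + 4) - 12) = (4 + 6)*(6 - 12) = 10*(-6) = -60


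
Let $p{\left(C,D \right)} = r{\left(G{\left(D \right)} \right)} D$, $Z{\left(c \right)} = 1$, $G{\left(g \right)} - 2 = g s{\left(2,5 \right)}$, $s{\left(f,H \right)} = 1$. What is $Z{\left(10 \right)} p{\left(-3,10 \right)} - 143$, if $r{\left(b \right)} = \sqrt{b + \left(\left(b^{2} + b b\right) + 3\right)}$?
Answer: $-143 + 10 \sqrt{303} \approx 31.069$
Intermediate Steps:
$G{\left(g \right)} = 2 + g$ ($G{\left(g \right)} = 2 + g 1 = 2 + g$)
$r{\left(b \right)} = \sqrt{3 + b + 2 b^{2}}$ ($r{\left(b \right)} = \sqrt{b + \left(\left(b^{2} + b^{2}\right) + 3\right)} = \sqrt{b + \left(2 b^{2} + 3\right)} = \sqrt{b + \left(3 + 2 b^{2}\right)} = \sqrt{3 + b + 2 b^{2}}$)
$p{\left(C,D \right)} = D \sqrt{5 + D + 2 \left(2 + D\right)^{2}}$ ($p{\left(C,D \right)} = \sqrt{3 + \left(2 + D\right) + 2 \left(2 + D\right)^{2}} D = \sqrt{5 + D + 2 \left(2 + D\right)^{2}} D = D \sqrt{5 + D + 2 \left(2 + D\right)^{2}}$)
$Z{\left(10 \right)} p{\left(-3,10 \right)} - 143 = 1 \cdot 10 \sqrt{5 + 10 + 2 \left(2 + 10\right)^{2}} - 143 = 1 \cdot 10 \sqrt{5 + 10 + 2 \cdot 12^{2}} - 143 = 1 \cdot 10 \sqrt{5 + 10 + 2 \cdot 144} - 143 = 1 \cdot 10 \sqrt{5 + 10 + 288} - 143 = 1 \cdot 10 \sqrt{303} - 143 = 10 \sqrt{303} - 143 = -143 + 10 \sqrt{303}$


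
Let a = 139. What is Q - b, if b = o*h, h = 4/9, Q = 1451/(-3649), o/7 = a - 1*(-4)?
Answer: -14623655/32841 ≈ -445.29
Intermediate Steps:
o = 1001 (o = 7*(139 - 1*(-4)) = 7*(139 + 4) = 7*143 = 1001)
Q = -1451/3649 (Q = 1451*(-1/3649) = -1451/3649 ≈ -0.39764)
h = 4/9 (h = 4*(⅑) = 4/9 ≈ 0.44444)
b = 4004/9 (b = 1001*(4/9) = 4004/9 ≈ 444.89)
Q - b = -1451/3649 - 1*4004/9 = -1451/3649 - 4004/9 = -14623655/32841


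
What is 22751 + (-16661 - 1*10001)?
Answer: -3911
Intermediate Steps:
22751 + (-16661 - 1*10001) = 22751 + (-16661 - 10001) = 22751 - 26662 = -3911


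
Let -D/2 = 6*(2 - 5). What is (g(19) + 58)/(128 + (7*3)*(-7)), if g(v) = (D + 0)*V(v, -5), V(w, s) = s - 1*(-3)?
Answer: 14/19 ≈ 0.73684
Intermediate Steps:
V(w, s) = 3 + s (V(w, s) = s + 3 = 3 + s)
D = 36 (D = -12*(2 - 5) = -12*(-3) = -2*(-18) = 36)
g(v) = -72 (g(v) = (36 + 0)*(3 - 5) = 36*(-2) = -72)
(g(19) + 58)/(128 + (7*3)*(-7)) = (-72 + 58)/(128 + (7*3)*(-7)) = -14/(128 + 21*(-7)) = -14/(128 - 147) = -14/(-19) = -14*(-1/19) = 14/19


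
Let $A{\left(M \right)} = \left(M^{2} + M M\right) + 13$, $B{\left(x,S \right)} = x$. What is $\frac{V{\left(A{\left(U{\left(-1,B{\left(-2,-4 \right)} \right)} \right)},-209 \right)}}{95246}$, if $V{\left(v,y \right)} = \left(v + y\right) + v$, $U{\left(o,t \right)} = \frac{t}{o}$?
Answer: $- \frac{167}{95246} \approx -0.0017534$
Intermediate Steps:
$A{\left(M \right)} = 13 + 2 M^{2}$ ($A{\left(M \right)} = \left(M^{2} + M^{2}\right) + 13 = 2 M^{2} + 13 = 13 + 2 M^{2}$)
$V{\left(v,y \right)} = y + 2 v$
$\frac{V{\left(A{\left(U{\left(-1,B{\left(-2,-4 \right)} \right)} \right)},-209 \right)}}{95246} = \frac{-209 + 2 \left(13 + 2 \left(- \frac{2}{-1}\right)^{2}\right)}{95246} = \left(-209 + 2 \left(13 + 2 \left(\left(-2\right) \left(-1\right)\right)^{2}\right)\right) \frac{1}{95246} = \left(-209 + 2 \left(13 + 2 \cdot 2^{2}\right)\right) \frac{1}{95246} = \left(-209 + 2 \left(13 + 2 \cdot 4\right)\right) \frac{1}{95246} = \left(-209 + 2 \left(13 + 8\right)\right) \frac{1}{95246} = \left(-209 + 2 \cdot 21\right) \frac{1}{95246} = \left(-209 + 42\right) \frac{1}{95246} = \left(-167\right) \frac{1}{95246} = - \frac{167}{95246}$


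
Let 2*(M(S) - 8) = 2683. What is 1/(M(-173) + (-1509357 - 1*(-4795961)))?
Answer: 2/6575907 ≈ 3.0414e-7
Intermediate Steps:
M(S) = 2699/2 (M(S) = 8 + (½)*2683 = 8 + 2683/2 = 2699/2)
1/(M(-173) + (-1509357 - 1*(-4795961))) = 1/(2699/2 + (-1509357 - 1*(-4795961))) = 1/(2699/2 + (-1509357 + 4795961)) = 1/(2699/2 + 3286604) = 1/(6575907/2) = 2/6575907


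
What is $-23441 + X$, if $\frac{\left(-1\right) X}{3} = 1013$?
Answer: $-26480$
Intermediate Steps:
$X = -3039$ ($X = \left(-3\right) 1013 = -3039$)
$-23441 + X = -23441 - 3039 = -26480$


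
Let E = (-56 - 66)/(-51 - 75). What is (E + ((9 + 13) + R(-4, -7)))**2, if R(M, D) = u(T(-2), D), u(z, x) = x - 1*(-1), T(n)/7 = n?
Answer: 1142761/3969 ≈ 287.92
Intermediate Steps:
T(n) = 7*n
E = 61/63 (E = -122/(-126) = -122*(-1/126) = 61/63 ≈ 0.96825)
u(z, x) = 1 + x (u(z, x) = x + 1 = 1 + x)
R(M, D) = 1 + D
(E + ((9 + 13) + R(-4, -7)))**2 = (61/63 + ((9 + 13) + (1 - 7)))**2 = (61/63 + (22 - 6))**2 = (61/63 + 16)**2 = (1069/63)**2 = 1142761/3969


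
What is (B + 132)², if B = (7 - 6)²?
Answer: 17689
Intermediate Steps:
B = 1 (B = 1² = 1)
(B + 132)² = (1 + 132)² = 133² = 17689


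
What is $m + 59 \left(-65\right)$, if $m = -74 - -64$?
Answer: $-3845$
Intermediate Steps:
$m = -10$ ($m = -74 + 64 = -10$)
$m + 59 \left(-65\right) = -10 + 59 \left(-65\right) = -10 - 3835 = -3845$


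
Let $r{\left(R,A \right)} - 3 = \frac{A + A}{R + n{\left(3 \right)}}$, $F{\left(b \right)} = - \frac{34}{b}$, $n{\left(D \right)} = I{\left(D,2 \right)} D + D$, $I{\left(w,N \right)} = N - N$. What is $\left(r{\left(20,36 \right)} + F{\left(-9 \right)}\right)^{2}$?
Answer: $\frac{4206601}{42849} \approx 98.173$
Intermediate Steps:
$I{\left(w,N \right)} = 0$
$n{\left(D \right)} = D$ ($n{\left(D \right)} = 0 D + D = 0 + D = D$)
$r{\left(R,A \right)} = 3 + \frac{2 A}{3 + R}$ ($r{\left(R,A \right)} = 3 + \frac{A + A}{R + 3} = 3 + \frac{2 A}{3 + R}$)
$\left(r{\left(20,36 \right)} + F{\left(-9 \right)}\right)^{2} = \left(\frac{9 + 2 \cdot 36 + 3 \cdot 20}{3 + 20} - \frac{34}{-9}\right)^{2} = \left(\frac{9 + 72 + 60}{23} - - \frac{34}{9}\right)^{2} = \left(\frac{1}{23} \cdot 141 + \frac{34}{9}\right)^{2} = \left(\frac{141}{23} + \frac{34}{9}\right)^{2} = \left(\frac{2051}{207}\right)^{2} = \frac{4206601}{42849}$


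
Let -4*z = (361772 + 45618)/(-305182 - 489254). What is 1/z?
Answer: 1588872/203695 ≈ 7.8002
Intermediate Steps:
z = 203695/1588872 (z = -(361772 + 45618)/(4*(-305182 - 489254)) = -203695/(2*(-794436)) = -203695*(-1)/(2*794436) = -¼*(-203695/397218) = 203695/1588872 ≈ 0.12820)
1/z = 1/(203695/1588872) = 1588872/203695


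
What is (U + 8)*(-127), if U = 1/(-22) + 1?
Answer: -25019/22 ≈ -1137.2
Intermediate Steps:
U = 21/22 (U = -1/22 + 1 = 21/22 ≈ 0.95455)
(U + 8)*(-127) = (21/22 + 8)*(-127) = (197/22)*(-127) = -25019/22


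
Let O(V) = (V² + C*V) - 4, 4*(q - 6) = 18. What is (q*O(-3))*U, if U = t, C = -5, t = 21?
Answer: 4410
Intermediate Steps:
q = 21/2 (q = 6 + (¼)*18 = 6 + 9/2 = 21/2 ≈ 10.500)
U = 21
O(V) = -4 + V² - 5*V (O(V) = (V² - 5*V) - 4 = -4 + V² - 5*V)
(q*O(-3))*U = (21*(-4 + (-3)² - 5*(-3))/2)*21 = (21*(-4 + 9 + 15)/2)*21 = ((21/2)*20)*21 = 210*21 = 4410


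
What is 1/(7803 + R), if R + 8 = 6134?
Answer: 1/13929 ≈ 7.1793e-5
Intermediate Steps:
R = 6126 (R = -8 + 6134 = 6126)
1/(7803 + R) = 1/(7803 + 6126) = 1/13929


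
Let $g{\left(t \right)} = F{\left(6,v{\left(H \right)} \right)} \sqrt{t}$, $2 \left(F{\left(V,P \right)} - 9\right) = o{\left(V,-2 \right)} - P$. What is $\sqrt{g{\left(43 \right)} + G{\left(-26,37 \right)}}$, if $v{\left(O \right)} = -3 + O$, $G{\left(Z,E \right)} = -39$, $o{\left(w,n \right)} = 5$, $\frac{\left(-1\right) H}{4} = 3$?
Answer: $\sqrt{-39 + 19 \sqrt{43}} \approx 9.2516$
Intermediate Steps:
$H = -12$ ($H = \left(-4\right) 3 = -12$)
$F{\left(V,P \right)} = \frac{23}{2} - \frac{P}{2}$ ($F{\left(V,P \right)} = 9 + \frac{5 - P}{2} = 9 - \left(- \frac{5}{2} + \frac{P}{2}\right) = \frac{23}{2} - \frac{P}{2}$)
$g{\left(t \right)} = 19 \sqrt{t}$ ($g{\left(t \right)} = \left(\frac{23}{2} - \frac{-3 - 12}{2}\right) \sqrt{t} = \left(\frac{23}{2} - - \frac{15}{2}\right) \sqrt{t} = \left(\frac{23}{2} + \frac{15}{2}\right) \sqrt{t} = 19 \sqrt{t}$)
$\sqrt{g{\left(43 \right)} + G{\left(-26,37 \right)}} = \sqrt{19 \sqrt{43} - 39} = \sqrt{-39 + 19 \sqrt{43}}$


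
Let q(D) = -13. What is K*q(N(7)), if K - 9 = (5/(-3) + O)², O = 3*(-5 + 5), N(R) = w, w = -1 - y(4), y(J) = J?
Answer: -1378/9 ≈ -153.11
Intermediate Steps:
w = -5 (w = -1 - 1*4 = -1 - 4 = -5)
N(R) = -5
O = 0 (O = 3*0 = 0)
K = 106/9 (K = 9 + (5/(-3) + 0)² = 9 + (5*(-⅓) + 0)² = 9 + (-5/3 + 0)² = 9 + (-5/3)² = 9 + 25/9 = 106/9 ≈ 11.778)
K*q(N(7)) = (106/9)*(-13) = -1378/9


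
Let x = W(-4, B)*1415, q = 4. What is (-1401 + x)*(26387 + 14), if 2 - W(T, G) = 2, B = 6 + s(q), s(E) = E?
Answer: -36987801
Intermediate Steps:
B = 10 (B = 6 + 4 = 10)
W(T, G) = 0 (W(T, G) = 2 - 1*2 = 2 - 2 = 0)
x = 0 (x = 0*1415 = 0)
(-1401 + x)*(26387 + 14) = (-1401 + 0)*(26387 + 14) = -1401*26401 = -36987801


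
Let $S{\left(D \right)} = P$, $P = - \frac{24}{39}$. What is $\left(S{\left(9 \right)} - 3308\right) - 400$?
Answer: $- \frac{48212}{13} \approx -3708.6$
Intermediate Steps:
$P = - \frac{8}{13}$ ($P = \left(-24\right) \frac{1}{39} = - \frac{8}{13} \approx -0.61539$)
$S{\left(D \right)} = - \frac{8}{13}$
$\left(S{\left(9 \right)} - 3308\right) - 400 = \left(- \frac{8}{13} - 3308\right) - 400 = - \frac{43012}{13} - 400 = - \frac{48212}{13}$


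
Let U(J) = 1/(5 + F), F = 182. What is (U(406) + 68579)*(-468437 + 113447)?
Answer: -4552489027260/187 ≈ -2.4345e+10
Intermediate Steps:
U(J) = 1/187 (U(J) = 1/(5 + 182) = 1/187)
(U(406) + 68579)*(-468437 + 113447) = (1/187 + 68579)*(-468437 + 113447) = (12824274/187)*(-354990) = -4552489027260/187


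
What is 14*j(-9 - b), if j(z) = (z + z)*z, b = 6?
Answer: 6300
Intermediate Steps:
j(z) = 2*z² (j(z) = (2*z)*z = 2*z²)
14*j(-9 - b) = 14*(2*(-9 - 1*6)²) = 14*(2*(-9 - 6)²) = 14*(2*(-15)²) = 14*(2*225) = 14*450 = 6300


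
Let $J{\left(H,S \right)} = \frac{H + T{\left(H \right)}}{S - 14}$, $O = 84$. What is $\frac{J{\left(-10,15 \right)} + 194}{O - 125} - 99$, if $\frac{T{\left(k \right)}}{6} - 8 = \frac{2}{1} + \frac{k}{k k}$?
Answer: $- \frac{21512}{205} \approx -104.94$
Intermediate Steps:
$T{\left(k \right)} = 60 + \frac{6}{k}$ ($T{\left(k \right)} = 48 + 6 \left(\frac{2}{1} + \frac{k}{k k}\right) = 48 + 6 \left(2 \cdot 1 + \frac{k}{k^{2}}\right) = 48 + 6 \left(2 + \frac{k}{k^{2}}\right) = 48 + 6 \left(2 + \frac{1}{k}\right) = 48 + \left(12 + \frac{6}{k}\right) = 60 + \frac{6}{k}$)
$J{\left(H,S \right)} = \frac{60 + H + \frac{6}{H}}{-14 + S}$ ($J{\left(H,S \right)} = \frac{H + \left(60 + \frac{6}{H}\right)}{S - 14} = \frac{60 + H + \frac{6}{H}}{-14 + S}$)
$\frac{J{\left(-10,15 \right)} + 194}{O - 125} - 99 = \frac{\frac{6 + \left(-10\right)^{2} + 60 \left(-10\right)}{\left(-10\right) \left(-14 + 15\right)} + 194}{84 - 125} - 99 = \frac{- \frac{6 + 100 - 600}{10 \cdot 1} + 194}{-41} - 99 = \left(\left(- \frac{1}{10}\right) 1 \left(-494\right) + 194\right) \left(- \frac{1}{41}\right) - 99 = \left(\frac{247}{5} + 194\right) \left(- \frac{1}{41}\right) - 99 = \frac{1217}{5} \left(- \frac{1}{41}\right) - 99 = - \frac{1217}{205} - 99 = - \frac{21512}{205}$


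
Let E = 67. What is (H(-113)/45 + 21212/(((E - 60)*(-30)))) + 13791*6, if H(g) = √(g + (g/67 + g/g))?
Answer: 8677724/105 + I*√510339/3015 ≈ 82645.0 + 0.23694*I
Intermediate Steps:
H(g) = √(1 + 68*g/67) (H(g) = √(g + (g*(1/67) + 1)) = √(g + (g/67 + 1)) = √(g + (1 + g/67)) = √(1 + 68*g/67))
(H(-113)/45 + 21212/(((E - 60)*(-30)))) + 13791*6 = ((√(4489 + 4556*(-113))/67)/45 + 21212/(((67 - 60)*(-30)))) + 13791*6 = ((√(4489 - 514828)/67)*(1/45) + 21212/((7*(-30)))) + 82746 = ((√(-510339)/67)*(1/45) + 21212/(-210)) + 82746 = (((I*√510339)/67)*(1/45) + 21212*(-1/210)) + 82746 = ((I*√510339/67)*(1/45) - 10606/105) + 82746 = (I*√510339/3015 - 10606/105) + 82746 = (-10606/105 + I*√510339/3015) + 82746 = 8677724/105 + I*√510339/3015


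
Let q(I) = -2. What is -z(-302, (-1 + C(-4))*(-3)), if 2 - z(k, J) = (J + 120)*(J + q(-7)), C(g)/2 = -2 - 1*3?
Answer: 4741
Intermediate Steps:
C(g) = -10 (C(g) = 2*(-2 - 1*3) = 2*(-2 - 3) = 2*(-5) = -10)
z(k, J) = 2 - (-2 + J)*(120 + J) (z(k, J) = 2 - (J + 120)*(J - 2) = 2 - (120 + J)*(-2 + J) = 2 - (-2 + J)*(120 + J))
-z(-302, (-1 + C(-4))*(-3)) = -(242 - ((-1 - 10)*(-3))² - 118*(-1 - 10)*(-3)) = -(242 - (-11*(-3))² - (-1298)*(-3)) = -(242 - 1*33² - 118*33) = -(242 - 1*1089 - 3894) = -(242 - 1089 - 3894) = -1*(-4741) = 4741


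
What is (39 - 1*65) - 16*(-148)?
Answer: 2342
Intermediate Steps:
(39 - 1*65) - 16*(-148) = (39 - 65) + 2368 = -26 + 2368 = 2342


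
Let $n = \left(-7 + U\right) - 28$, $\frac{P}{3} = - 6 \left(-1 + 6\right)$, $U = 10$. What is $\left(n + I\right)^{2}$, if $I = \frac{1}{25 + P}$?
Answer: $\frac{2643876}{4225} \approx 625.77$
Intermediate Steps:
$P = -90$ ($P = 3 \left(- 6 \left(-1 + 6\right)\right) = 3 \left(\left(-6\right) 5\right) = 3 \left(-30\right) = -90$)
$n = -25$ ($n = \left(-7 + 10\right) - 28 = 3 - 28 = -25$)
$I = - \frac{1}{65}$ ($I = \frac{1}{25 - 90} = \frac{1}{-65} = - \frac{1}{65} \approx -0.015385$)
$\left(n + I\right)^{2} = \left(-25 - \frac{1}{65}\right)^{2} = \left(- \frac{1626}{65}\right)^{2} = \frac{2643876}{4225}$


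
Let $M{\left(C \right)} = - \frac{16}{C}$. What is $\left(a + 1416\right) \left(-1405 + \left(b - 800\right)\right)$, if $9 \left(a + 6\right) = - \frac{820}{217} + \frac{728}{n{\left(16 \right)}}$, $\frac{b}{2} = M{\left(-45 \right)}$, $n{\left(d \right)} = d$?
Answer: $- \frac{548097567431}{175770} \approx -3.1183 \cdot 10^{6}$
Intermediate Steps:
$b = \frac{32}{45}$ ($b = 2 \left(- \frac{16}{-45}\right) = 2 \left(\left(-16\right) \left(- \frac{1}{45}\right)\right) = 2 \cdot \frac{16}{45} = \frac{32}{45} \approx 0.71111$)
$a = - \frac{5329}{3906}$ ($a = -6 + \frac{- \frac{820}{217} + \frac{728}{16}}{9} = -6 + \frac{\left(-820\right) \frac{1}{217} + 728 \cdot \frac{1}{16}}{9} = -6 + \frac{- \frac{820}{217} + \frac{91}{2}}{9} = -6 + \frac{1}{9} \cdot \frac{18107}{434} = -6 + \frac{18107}{3906} = - \frac{5329}{3906} \approx -1.3643$)
$\left(a + 1416\right) \left(-1405 + \left(b - 800\right)\right) = \left(- \frac{5329}{3906} + 1416\right) \left(-1405 + \left(\frac{32}{45} - 800\right)\right) = \frac{5525567 \left(-1405 - \frac{35968}{45}\right)}{3906} = \frac{5525567}{3906} \left(- \frac{99193}{45}\right) = - \frac{548097567431}{175770}$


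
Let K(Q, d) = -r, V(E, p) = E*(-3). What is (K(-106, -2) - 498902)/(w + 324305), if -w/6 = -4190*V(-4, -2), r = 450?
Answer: -499352/625985 ≈ -0.79771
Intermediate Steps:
V(E, p) = -3*E
K(Q, d) = -450 (K(Q, d) = -1*450 = -450)
w = 301680 (w = -(-25140)*(-3*(-4)) = -(-25140)*12 = -6*(-50280) = 301680)
(K(-106, -2) - 498902)/(w + 324305) = (-450 - 498902)/(301680 + 324305) = -499352/625985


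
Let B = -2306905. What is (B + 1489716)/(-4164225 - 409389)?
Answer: 817189/4573614 ≈ 0.17867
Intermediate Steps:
(B + 1489716)/(-4164225 - 409389) = (-2306905 + 1489716)/(-4164225 - 409389) = -817189/(-4573614) = -817189*(-1/4573614) = 817189/4573614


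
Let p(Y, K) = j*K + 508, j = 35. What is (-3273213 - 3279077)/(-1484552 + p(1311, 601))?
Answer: 6552290/1463009 ≈ 4.4786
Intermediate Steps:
p(Y, K) = 508 + 35*K (p(Y, K) = 35*K + 508 = 508 + 35*K)
(-3273213 - 3279077)/(-1484552 + p(1311, 601)) = (-3273213 - 3279077)/(-1484552 + (508 + 35*601)) = -6552290/(-1484552 + (508 + 21035)) = -6552290/(-1484552 + 21543) = -6552290/(-1463009) = -6552290*(-1/1463009) = 6552290/1463009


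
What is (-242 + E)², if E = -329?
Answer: 326041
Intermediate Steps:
(-242 + E)² = (-242 - 329)² = (-571)² = 326041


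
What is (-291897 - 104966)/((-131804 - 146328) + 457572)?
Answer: -396863/179440 ≈ -2.2117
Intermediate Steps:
(-291897 - 104966)/((-131804 - 146328) + 457572) = -396863/(-278132 + 457572) = -396863/179440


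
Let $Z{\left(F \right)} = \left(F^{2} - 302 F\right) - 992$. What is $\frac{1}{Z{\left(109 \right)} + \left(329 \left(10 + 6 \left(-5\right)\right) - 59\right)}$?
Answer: $- \frac{1}{28668} \approx -3.4882 \cdot 10^{-5}$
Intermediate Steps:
$Z{\left(F \right)} = -992 + F^{2} - 302 F$
$\frac{1}{Z{\left(109 \right)} + \left(329 \left(10 + 6 \left(-5\right)\right) - 59\right)} = \frac{1}{\left(-992 + 109^{2} - 32918\right) + \left(329 \left(10 + 6 \left(-5\right)\right) - 59\right)} = \frac{1}{\left(-992 + 11881 - 32918\right) + \left(329 \left(10 - 30\right) - 59\right)} = \frac{1}{-22029 + \left(329 \left(-20\right) - 59\right)} = \frac{1}{-22029 - 6639} = \frac{1}{-28668} = - \frac{1}{28668}$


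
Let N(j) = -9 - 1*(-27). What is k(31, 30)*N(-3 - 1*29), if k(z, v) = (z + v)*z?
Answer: 34038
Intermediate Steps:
N(j) = 18 (N(j) = -9 + 27 = 18)
k(z, v) = z*(v + z) (k(z, v) = (v + z)*z = z*(v + z))
k(31, 30)*N(-3 - 1*29) = (31*(30 + 31))*18 = (31*61)*18 = 1891*18 = 34038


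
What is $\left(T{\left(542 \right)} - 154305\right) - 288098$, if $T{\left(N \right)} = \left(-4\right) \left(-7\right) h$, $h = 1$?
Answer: $-442375$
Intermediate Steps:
$T{\left(N \right)} = 28$ ($T{\left(N \right)} = \left(-4\right) \left(-7\right) 1 = 28 \cdot 1 = 28$)
$\left(T{\left(542 \right)} - 154305\right) - 288098 = \left(28 - 154305\right) - 288098 = -154277 - 288098 = -442375$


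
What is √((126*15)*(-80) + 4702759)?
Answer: √4551559 ≈ 2133.4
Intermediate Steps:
√((126*15)*(-80) + 4702759) = √(1890*(-80) + 4702759) = √(-151200 + 4702759) = √4551559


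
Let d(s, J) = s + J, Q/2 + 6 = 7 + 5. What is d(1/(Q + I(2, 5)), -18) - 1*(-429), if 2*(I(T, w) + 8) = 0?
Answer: 1645/4 ≈ 411.25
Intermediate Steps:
I(T, w) = -8 (I(T, w) = -8 + (½)*0 = -8 + 0 = -8)
Q = 12 (Q = -12 + 2*(7 + 5) = -12 + 2*12 = -12 + 24 = 12)
d(s, J) = J + s
d(1/(Q + I(2, 5)), -18) - 1*(-429) = (-18 + 1/(12 - 8)) - 1*(-429) = (-18 + 1/4) + 429 = (-18 + ¼) + 429 = -71/4 + 429 = 1645/4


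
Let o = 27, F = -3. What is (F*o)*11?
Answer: -891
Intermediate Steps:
(F*o)*11 = -3*27*11 = -81*11 = -891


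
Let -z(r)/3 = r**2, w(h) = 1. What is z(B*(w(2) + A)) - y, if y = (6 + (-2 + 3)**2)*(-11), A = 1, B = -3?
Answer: -31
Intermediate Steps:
y = -77 (y = (6 + 1**2)*(-11) = (6 + 1)*(-11) = 7*(-11) = -77)
z(r) = -3*r**2
z(B*(w(2) + A)) - y = -3*9*(1 + 1)**2 - 1*(-77) = -3*(-3*2)**2 + 77 = -3*(-6)**2 + 77 = -3*36 + 77 = -108 + 77 = -31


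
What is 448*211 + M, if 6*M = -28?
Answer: 283570/3 ≈ 94523.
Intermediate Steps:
M = -14/3 (M = (⅙)*(-28) = -14/3 ≈ -4.6667)
448*211 + M = 448*211 - 14/3 = 94528 - 14/3 = 283570/3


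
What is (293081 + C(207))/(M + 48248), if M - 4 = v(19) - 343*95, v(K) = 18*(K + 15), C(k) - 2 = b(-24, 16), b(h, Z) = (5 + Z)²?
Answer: 293524/16279 ≈ 18.031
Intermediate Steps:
C(k) = 443 (C(k) = 2 + (5 + 16)² = 2 + 21² = 2 + 441 = 443)
v(K) = 270 + 18*K (v(K) = 18*(15 + K) = 270 + 18*K)
M = -31969 (M = 4 + ((270 + 18*19) - 343*95) = 4 + ((270 + 342) - 32585) = 4 + (612 - 32585) = 4 - 31973 = -31969)
(293081 + C(207))/(M + 48248) = (293081 + 443)/(-31969 + 48248) = 293524/16279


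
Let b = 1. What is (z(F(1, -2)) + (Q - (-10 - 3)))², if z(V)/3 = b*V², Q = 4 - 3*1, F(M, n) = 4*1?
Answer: 3844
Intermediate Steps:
F(M, n) = 4
Q = 1 (Q = 4 - 3 = 1)
z(V) = 3*V² (z(V) = 3*(1*V²) = 3*V²)
(z(F(1, -2)) + (Q - (-10 - 3)))² = (3*4² + (1 - (-10 - 3)))² = (3*16 + (1 - 1*(-13)))² = (48 + (1 + 13))² = (48 + 14)² = 62² = 3844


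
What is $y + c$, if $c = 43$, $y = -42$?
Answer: $1$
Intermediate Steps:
$y + c = -42 + 43 = 1$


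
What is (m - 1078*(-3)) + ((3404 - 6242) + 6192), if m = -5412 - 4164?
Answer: -2988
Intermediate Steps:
m = -9576
(m - 1078*(-3)) + ((3404 - 6242) + 6192) = (-9576 - 1078*(-3)) + ((3404 - 6242) + 6192) = (-9576 + 3234) + (-2838 + 6192) = -6342 + 3354 = -2988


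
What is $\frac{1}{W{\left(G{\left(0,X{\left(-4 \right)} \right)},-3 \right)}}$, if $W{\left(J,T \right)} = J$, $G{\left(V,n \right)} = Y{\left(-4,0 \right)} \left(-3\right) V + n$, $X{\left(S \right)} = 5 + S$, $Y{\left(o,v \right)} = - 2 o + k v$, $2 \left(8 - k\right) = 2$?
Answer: $1$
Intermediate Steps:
$k = 7$ ($k = 8 - 1 = 7$)
$Y{\left(o,v \right)} = - 2 o + 7 v$
$G{\left(V,n \right)} = n - 24 V$ ($G{\left(V,n \right)} = \left(\left(-2\right) \left(-4\right) + 7 \cdot 0\right) \left(-3\right) V + n = \left(8 + 0\right) \left(-3\right) V + n = 8 \left(-3\right) V + n = - 24 V + n = n - 24 V$)
$\frac{1}{W{\left(G{\left(0,X{\left(-4 \right)} \right)},-3 \right)}} = \frac{1}{\left(5 - 4\right) - 0} = \frac{1}{1 + 0} = 1^{-1} = 1$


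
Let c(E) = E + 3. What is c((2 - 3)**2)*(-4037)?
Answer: -16148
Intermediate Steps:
c(E) = 3 + E
c((2 - 3)**2)*(-4037) = (3 + (2 - 3)**2)*(-4037) = (3 + (-1)**2)*(-4037) = (3 + 1)*(-4037) = 4*(-4037) = -16148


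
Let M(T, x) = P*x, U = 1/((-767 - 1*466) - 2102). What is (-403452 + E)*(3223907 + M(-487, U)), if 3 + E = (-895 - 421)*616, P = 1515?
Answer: -2610758326892926/667 ≈ -3.9142e+12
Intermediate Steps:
U = -1/3335 (U = 1/((-767 - 466) - 2102) = 1/(-1233 - 2102) = 1/(-3335) = -1/3335 ≈ -0.00029985)
M(T, x) = 1515*x
E = -810659 (E = -3 + (-895 - 421)*616 = -3 - 1316*616 = -3 - 810656 = -810659)
(-403452 + E)*(3223907 + M(-487, U)) = (-403452 - 810659)*(3223907 + 1515*(-1/3335)) = -1214111*(3223907 - 303/667) = -1214111*2150345666/667 = -2610758326892926/667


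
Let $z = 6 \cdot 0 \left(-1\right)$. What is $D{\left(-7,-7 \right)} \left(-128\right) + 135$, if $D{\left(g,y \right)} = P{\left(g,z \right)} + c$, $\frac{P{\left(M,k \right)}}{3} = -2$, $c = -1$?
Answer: $1031$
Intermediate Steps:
$z = 0$ ($z = 0 \left(-1\right) = 0$)
$P{\left(M,k \right)} = -6$ ($P{\left(M,k \right)} = 3 \left(-2\right) = -6$)
$D{\left(g,y \right)} = -7$ ($D{\left(g,y \right)} = -6 - 1 = -7$)
$D{\left(-7,-7 \right)} \left(-128\right) + 135 = \left(-7\right) \left(-128\right) + 135 = 896 + 135 = 1031$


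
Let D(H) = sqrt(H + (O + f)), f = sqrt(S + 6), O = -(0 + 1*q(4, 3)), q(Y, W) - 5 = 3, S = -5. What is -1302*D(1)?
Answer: -1302*I*sqrt(6) ≈ -3189.2*I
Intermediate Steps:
q(Y, W) = 8 (q(Y, W) = 5 + 3 = 8)
O = -8 (O = -(0 + 1*8) = -(0 + 8) = -1*8 = -8)
f = 1 (f = sqrt(-5 + 6) = sqrt(1) = 1)
D(H) = sqrt(-7 + H) (D(H) = sqrt(H + (-8 + 1)) = sqrt(H - 7) = sqrt(-7 + H))
-1302*D(1) = -1302*sqrt(-7 + 1) = -1302*I*sqrt(6)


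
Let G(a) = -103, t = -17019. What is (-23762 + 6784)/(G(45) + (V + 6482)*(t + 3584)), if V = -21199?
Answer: -8489/98861396 ≈ -8.5868e-5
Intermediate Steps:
(-23762 + 6784)/(G(45) + (V + 6482)*(t + 3584)) = (-23762 + 6784)/(-103 + (-21199 + 6482)*(-17019 + 3584)) = -16978/(-103 - 14717*(-13435)) = -16978/(-103 + 197722895) = -16978/197722792 = -16978*1/197722792 = -8489/98861396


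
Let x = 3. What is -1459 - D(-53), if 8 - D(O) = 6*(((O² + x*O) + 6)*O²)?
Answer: 44762757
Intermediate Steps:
D(O) = 8 - 6*O²*(6 + O² + 3*O) (D(O) = 8 - 6*((O² + 3*O) + 6)*O² = 8 - 6*(6 + O² + 3*O)*O² = 8 - 6*O²*(6 + O² + 3*O))
-1459 - D(-53) = -1459 - (8 - 36*(-53)² - 18*(-53)³ - 6*(-53)⁴) = -1459 - (8 - 36*2809 - 18*(-148877) - 6*7890481) = -1459 - (8 - 101124 + 2679786 - 47342886) = -1459 - 1*(-44764216) = -1459 + 44764216 = 44762757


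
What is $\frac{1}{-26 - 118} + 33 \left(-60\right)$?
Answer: $- \frac{285121}{144} \approx -1980.0$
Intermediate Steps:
$\frac{1}{-26 - 118} + 33 \left(-60\right) = \frac{1}{-144} - 1980 = - \frac{1}{144} - 1980 = - \frac{285121}{144}$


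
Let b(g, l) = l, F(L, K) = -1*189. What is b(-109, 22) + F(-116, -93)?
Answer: -167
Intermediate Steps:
F(L, K) = -189
b(-109, 22) + F(-116, -93) = 22 - 189 = -167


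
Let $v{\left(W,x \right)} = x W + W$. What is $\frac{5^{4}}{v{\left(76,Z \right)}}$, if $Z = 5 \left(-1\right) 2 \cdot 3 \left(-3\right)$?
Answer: $\frac{625}{6916} \approx 0.09037$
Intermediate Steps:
$Z = 90$ ($Z = 5 \left(\left(-2\right) 3\right) \left(-3\right) = 5 \left(-6\right) \left(-3\right) = \left(-30\right) \left(-3\right) = 90$)
$v{\left(W,x \right)} = W + W x$ ($v{\left(W,x \right)} = W x + W = W + W x$)
$\frac{5^{4}}{v{\left(76,Z \right)}} = \frac{5^{4}}{76 \left(1 + 90\right)} = \frac{625}{76 \cdot 91} = \frac{625}{6916}$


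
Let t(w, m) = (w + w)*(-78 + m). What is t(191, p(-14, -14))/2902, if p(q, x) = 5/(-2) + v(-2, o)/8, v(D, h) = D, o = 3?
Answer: -61693/5804 ≈ -10.629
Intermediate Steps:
p(q, x) = -11/4 (p(q, x) = 5/(-2) - 2/8 = 5*(-½) - 2*⅛ = -5/2 - ¼ = -11/4)
t(w, m) = 2*w*(-78 + m) (t(w, m) = (2*w)*(-78 + m) = 2*w*(-78 + m))
t(191, p(-14, -14))/2902 = (2*191*(-78 - 11/4))/2902 = (2*191*(-323/4))*(1/2902) = -61693/2*1/2902 = -61693/5804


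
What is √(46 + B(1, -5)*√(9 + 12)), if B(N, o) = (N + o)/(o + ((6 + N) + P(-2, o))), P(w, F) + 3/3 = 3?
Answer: √(46 - √21) ≈ 6.4356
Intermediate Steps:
P(w, F) = 2 (P(w, F) = -1 + 3 = 2)
B(N, o) = (N + o)/(8 + N + o) (B(N, o) = (N + o)/(o + ((6 + N) + 2)) = (N + o)/(o + (8 + N)) = (N + o)/(8 + N + o))
√(46 + B(1, -5)*√(9 + 12)) = √(46 + ((1 - 5)/(8 + 1 - 5))*√(9 + 12)) = √(46 + (-4/4)*√21) = √(46 + ((¼)*(-4))*√21) = √(46 - √21)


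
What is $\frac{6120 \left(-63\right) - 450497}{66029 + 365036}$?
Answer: $- \frac{836057}{431065} \approx -1.9395$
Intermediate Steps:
$\frac{6120 \left(-63\right) - 450497}{66029 + 365036} = \frac{-385560 - 450497}{431065} = \left(-836057\right) \frac{1}{431065} = - \frac{836057}{431065}$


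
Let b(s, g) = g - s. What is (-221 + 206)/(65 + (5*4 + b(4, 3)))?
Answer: -5/28 ≈ -0.17857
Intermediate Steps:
(-221 + 206)/(65 + (5*4 + b(4, 3))) = (-221 + 206)/(65 + (5*4 + (3 - 1*4))) = -15/(65 + (20 + (3 - 4))) = -15/(65 + (20 - 1)) = -15/(65 + 19) = -15/84 = -15*1/84 = -5/28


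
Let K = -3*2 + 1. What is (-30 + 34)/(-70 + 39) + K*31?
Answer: -4809/31 ≈ -155.13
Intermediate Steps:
K = -5 (K = -6 + 1 = -5)
(-30 + 34)/(-70 + 39) + K*31 = (-30 + 34)/(-70 + 39) - 5*31 = 4/(-31) - 155 = 4*(-1/31) - 155 = -4/31 - 155 = -4809/31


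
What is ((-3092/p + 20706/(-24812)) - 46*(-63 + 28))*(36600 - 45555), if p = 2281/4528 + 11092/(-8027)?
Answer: -18190717320053351925/395937353534 ≈ -4.5943e+7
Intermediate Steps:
p = -31914989/36346256 (p = 2281*(1/4528) + 11092*(-1/8027) = 2281/4528 - 11092/8027 = -31914989/36346256 ≈ -0.87808)
((-3092/p + 20706/(-24812)) - 46*(-63 + 28))*(36600 - 45555) = ((-3092/(-31914989/36346256) + 20706/(-24812)) - 46*(-63 + 28))*(36600 - 45555) = ((-3092*(-36346256/31914989) + 20706*(-1/24812)) - 46*(-35))*(-8955) = ((112382623552/31914989 - 10353/12406) + 1610)*(-8955) = (1393888411904995/395937353534 + 1610)*(-8955) = (2031347551094735/395937353534)*(-8955) = -18190717320053351925/395937353534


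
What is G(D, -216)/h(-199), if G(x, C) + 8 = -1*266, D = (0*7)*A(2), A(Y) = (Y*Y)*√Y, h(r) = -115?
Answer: 274/115 ≈ 2.3826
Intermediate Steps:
A(Y) = Y^(5/2) (A(Y) = Y²*√Y = Y^(5/2))
D = 0 (D = (0*7)*2^(5/2) = 0*(4*√2) = 0)
G(x, C) = -274 (G(x, C) = -8 - 1*266 = -8 - 266 = -274)
G(D, -216)/h(-199) = -274/(-115) = -274*(-1/115) = 274/115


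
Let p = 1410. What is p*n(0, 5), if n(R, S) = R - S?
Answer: -7050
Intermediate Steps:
p*n(0, 5) = 1410*(0 - 1*5) = 1410*(0 - 5) = 1410*(-5) = -7050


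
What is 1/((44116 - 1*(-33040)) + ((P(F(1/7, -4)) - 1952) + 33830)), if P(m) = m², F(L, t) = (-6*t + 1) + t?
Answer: 1/109475 ≈ 9.1345e-6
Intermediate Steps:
F(L, t) = 1 - 5*t (F(L, t) = (1 - 6*t) + t = 1 - 5*t)
1/((44116 - 1*(-33040)) + ((P(F(1/7, -4)) - 1952) + 33830)) = 1/((44116 - 1*(-33040)) + (((1 - 5*(-4))² - 1952) + 33830)) = 1/((44116 + 33040) + (((1 + 20)² - 1952) + 33830)) = 1/(77156 + ((21² - 1952) + 33830)) = 1/(77156 + ((441 - 1952) + 33830)) = 1/(77156 + (-1511 + 33830)) = 1/(77156 + 32319) = 1/109475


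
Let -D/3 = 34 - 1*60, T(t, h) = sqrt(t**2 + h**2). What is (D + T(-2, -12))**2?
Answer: 6232 + 312*sqrt(37) ≈ 8129.8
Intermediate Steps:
T(t, h) = sqrt(h**2 + t**2)
D = 78 (D = -3*(34 - 1*60) = -3*(34 - 60) = -3*(-26) = 78)
(D + T(-2, -12))**2 = (78 + sqrt((-12)**2 + (-2)**2))**2 = (78 + sqrt(144 + 4))**2 = (78 + sqrt(148))**2 = (78 + 2*sqrt(37))**2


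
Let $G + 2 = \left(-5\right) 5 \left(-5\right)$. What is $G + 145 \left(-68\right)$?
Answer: $-9737$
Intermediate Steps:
$G = 123$ ($G = -2 + \left(-5\right) 5 \left(-5\right) = -2 - -125 = -2 + 125 = 123$)
$G + 145 \left(-68\right) = 123 + 145 \left(-68\right) = 123 - 9860 = -9737$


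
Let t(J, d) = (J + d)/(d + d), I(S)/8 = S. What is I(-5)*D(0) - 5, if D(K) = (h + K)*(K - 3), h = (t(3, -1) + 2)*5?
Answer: 595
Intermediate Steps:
I(S) = 8*S
t(J, d) = (J + d)/(2*d) (t(J, d) = (J + d)/((2*d)) = (J + d)*(1/(2*d)) = (J + d)/(2*d))
h = 5 (h = ((1/2)*(3 - 1)/(-1) + 2)*5 = ((1/2)*(-1)*2 + 2)*5 = (-1 + 2)*5 = 1*5 = 5)
D(K) = (-3 + K)*(5 + K) (D(K) = (5 + K)*(K - 3) = (5 + K)*(-3 + K) = (-3 + K)*(5 + K))
I(-5)*D(0) - 5 = (8*(-5))*(-15 + 0**2 + 2*0) - 5 = -40*(-15 + 0 + 0) - 5 = -40*(-15) - 5 = 600 - 5 = 595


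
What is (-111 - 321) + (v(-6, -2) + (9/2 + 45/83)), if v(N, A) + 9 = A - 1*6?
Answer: -73697/166 ≈ -443.96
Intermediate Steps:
v(N, A) = -15 + A (v(N, A) = -9 + (A - 1*6) = -9 + (A - 6) = -9 + (-6 + A) = -15 + A)
(-111 - 321) + (v(-6, -2) + (9/2 + 45/83)) = (-111 - 321) + ((-15 - 2) + (9/2 + 45/83)) = -432 + (-17 + (9*(½) + 45*(1/83))) = -432 + (-17 + (9/2 + 45/83)) = -432 + (-17 + 837/166) = -432 - 1985/166 = -73697/166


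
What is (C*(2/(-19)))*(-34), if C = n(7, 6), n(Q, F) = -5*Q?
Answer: -2380/19 ≈ -125.26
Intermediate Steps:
C = -35 (C = -5*7 = -35)
(C*(2/(-19)))*(-34) = -70/(-19)*(-34) = -70*(-1)/19*(-34) = -35*(-2/19)*(-34) = (70/19)*(-34) = -2380/19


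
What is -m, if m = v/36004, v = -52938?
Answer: 26469/18002 ≈ 1.4703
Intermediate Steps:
m = -26469/18002 (m = -52938/36004 = -52938*1/36004 = -26469/18002 ≈ -1.4703)
-m = -1*(-26469/18002) = 26469/18002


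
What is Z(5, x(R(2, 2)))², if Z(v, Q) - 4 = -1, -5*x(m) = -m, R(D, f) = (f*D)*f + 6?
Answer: 9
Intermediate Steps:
R(D, f) = 6 + D*f² (R(D, f) = (D*f)*f + 6 = D*f² + 6 = 6 + D*f²)
x(m) = m/5 (x(m) = -(-1)*m/5 = m/5)
Z(v, Q) = 3 (Z(v, Q) = 4 - 1 = 3)
Z(5, x(R(2, 2)))² = 3² = 9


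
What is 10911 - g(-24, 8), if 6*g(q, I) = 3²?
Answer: 21819/2 ≈ 10910.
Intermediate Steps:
g(q, I) = 3/2 (g(q, I) = (⅙)*3² = (⅙)*9 = 3/2)
10911 - g(-24, 8) = 10911 - 1*3/2 = 10911 - 3/2 = 21819/2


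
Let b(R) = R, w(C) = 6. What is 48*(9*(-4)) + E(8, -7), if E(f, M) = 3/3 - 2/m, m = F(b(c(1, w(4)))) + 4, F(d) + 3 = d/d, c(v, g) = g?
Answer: -1728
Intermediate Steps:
F(d) = -2 (F(d) = -3 + d/d = -3 + 1 = -2)
m = 2 (m = -2 + 4 = 2)
E(f, M) = 0 (E(f, M) = 3/3 - 2/2 = 3*(⅓) - 2*½ = 1 - 1 = 0)
48*(9*(-4)) + E(8, -7) = 48*(9*(-4)) + 0 = 48*(-36) + 0 = -1728 + 0 = -1728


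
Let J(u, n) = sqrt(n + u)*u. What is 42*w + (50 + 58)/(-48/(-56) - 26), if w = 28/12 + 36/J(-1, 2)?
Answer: -62405/44 ≈ -1418.3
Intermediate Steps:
J(u, n) = u*sqrt(n + u)
w = -101/3 (w = 28/12 + 36/((-sqrt(2 - 1))) = 28*(1/12) + 36/((-sqrt(1))) = 7/3 + 36/((-1*1)) = 7/3 + 36/(-1) = 7/3 + 36*(-1) = 7/3 - 36 = -101/3 ≈ -33.667)
42*w + (50 + 58)/(-48/(-56) - 26) = 42*(-101/3) + (50 + 58)/(-48/(-56) - 26) = -1414 + 108/(-48*(-1/56) - 26) = -1414 + 108/(6/7 - 26) = -1414 + 108/(-176/7) = -1414 + 108*(-7/176) = -1414 - 189/44 = -62405/44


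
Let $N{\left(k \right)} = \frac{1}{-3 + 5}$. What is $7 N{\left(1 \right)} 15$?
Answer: $\frac{105}{2} \approx 52.5$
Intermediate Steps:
$N{\left(k \right)} = \frac{1}{2}$
$7 N{\left(1 \right)} 15 = 7 \cdot \frac{1}{2} \cdot 15 = \frac{7}{2} \cdot 15 = \frac{105}{2}$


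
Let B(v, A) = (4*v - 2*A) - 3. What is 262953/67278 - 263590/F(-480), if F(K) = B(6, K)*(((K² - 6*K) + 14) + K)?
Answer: 10006373713147/2560943057742 ≈ 3.9073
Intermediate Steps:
B(v, A) = -3 - 2*A + 4*v (B(v, A) = (-2*A + 4*v) - 3 = -3 - 2*A + 4*v)
F(K) = (21 - 2*K)*(14 + K² - 5*K) (F(K) = (-3 - 2*K + 4*6)*(((K² - 6*K) + 14) + K) = (-3 - 2*K + 24)*((14 + K² - 6*K) + K) = (21 - 2*K)*(14 + K² - 5*K))
262953/67278 - 263590/F(-480) = 262953/67278 - 263590*(-1/((-21 + 2*(-480))*(14 + (-480)² - 5*(-480)))) = 262953*(1/67278) - 263590*(-1/((-21 - 960)*(14 + 230400 + 2400))) = 87651/22426 - 263590/((-1*(-981)*232814)) = 87651/22426 - 263590/228390534 = 87651/22426 - 263590*1/228390534 = 87651/22426 - 131795/114195267 = 10006373713147/2560943057742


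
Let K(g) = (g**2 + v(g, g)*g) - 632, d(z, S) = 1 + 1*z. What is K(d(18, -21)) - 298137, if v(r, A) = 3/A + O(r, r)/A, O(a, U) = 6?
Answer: -298399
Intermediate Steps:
d(z, S) = 1 + z
v(r, A) = 9/A (v(r, A) = 3/A + 6/A = 9/A)
K(g) = -623 + g**2 (K(g) = (g**2 + (9/g)*g) - 632 = (g**2 + 9) - 632 = (9 + g**2) - 632 = -623 + g**2)
K(d(18, -21)) - 298137 = (-623 + (1 + 18)**2) - 298137 = (-623 + 19**2) - 298137 = (-623 + 361) - 298137 = -262 - 298137 = -298399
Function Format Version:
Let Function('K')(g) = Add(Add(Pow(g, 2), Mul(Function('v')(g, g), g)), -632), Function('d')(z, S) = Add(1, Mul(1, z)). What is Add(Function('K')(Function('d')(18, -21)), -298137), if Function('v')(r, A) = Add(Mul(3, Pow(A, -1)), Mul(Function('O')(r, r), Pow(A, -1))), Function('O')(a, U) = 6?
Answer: -298399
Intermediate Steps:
Function('d')(z, S) = Add(1, z)
Function('v')(r, A) = Mul(9, Pow(A, -1)) (Function('v')(r, A) = Add(Mul(3, Pow(A, -1)), Mul(6, Pow(A, -1))) = Mul(9, Pow(A, -1)))
Function('K')(g) = Add(-623, Pow(g, 2)) (Function('K')(g) = Add(Add(Pow(g, 2), Mul(Mul(9, Pow(g, -1)), g)), -632) = Add(Add(Pow(g, 2), 9), -632) = Add(Add(9, Pow(g, 2)), -632) = Add(-623, Pow(g, 2)))
Add(Function('K')(Function('d')(18, -21)), -298137) = Add(Add(-623, Pow(Add(1, 18), 2)), -298137) = Add(Add(-623, Pow(19, 2)), -298137) = Add(Add(-623, 361), -298137) = Add(-262, -298137) = -298399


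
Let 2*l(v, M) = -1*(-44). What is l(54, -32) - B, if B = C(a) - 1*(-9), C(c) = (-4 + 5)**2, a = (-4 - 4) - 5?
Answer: 12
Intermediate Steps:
l(v, M) = 22 (l(v, M) = (-1*(-44))/2 = (1/2)*44 = 22)
a = -13 (a = -8 - 5 = -13)
C(c) = 1 (C(c) = 1**2 = 1)
B = 10 (B = 1 - 1*(-9) = 1 + 9 = 10)
l(54, -32) - B = 22 - 1*10 = 22 - 10 = 12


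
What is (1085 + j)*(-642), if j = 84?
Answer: -750498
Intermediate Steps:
(1085 + j)*(-642) = (1085 + 84)*(-642) = 1169*(-642) = -750498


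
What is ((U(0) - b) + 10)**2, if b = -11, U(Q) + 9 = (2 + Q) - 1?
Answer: 169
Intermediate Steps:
U(Q) = -8 + Q (U(Q) = -9 + ((2 + Q) - 1) = -9 + (1 + Q) = -8 + Q)
((U(0) - b) + 10)**2 = (((-8 + 0) - 1*(-11)) + 10)**2 = ((-8 + 11) + 10)**2 = (3 + 10)**2 = 13**2 = 169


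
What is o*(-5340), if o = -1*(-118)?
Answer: -630120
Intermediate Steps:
o = 118
o*(-5340) = 118*(-5340) = -630120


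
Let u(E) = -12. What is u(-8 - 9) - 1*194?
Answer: -206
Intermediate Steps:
u(-8 - 9) - 1*194 = -12 - 1*194 = -12 - 194 = -206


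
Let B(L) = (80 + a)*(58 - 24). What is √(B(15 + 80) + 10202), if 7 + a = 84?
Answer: 2*√3885 ≈ 124.66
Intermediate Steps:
a = 77 (a = -7 + 84 = 77)
B(L) = 5338 (B(L) = (80 + 77)*(58 - 24) = 157*34 = 5338)
√(B(15 + 80) + 10202) = √(5338 + 10202) = √15540 = 2*√3885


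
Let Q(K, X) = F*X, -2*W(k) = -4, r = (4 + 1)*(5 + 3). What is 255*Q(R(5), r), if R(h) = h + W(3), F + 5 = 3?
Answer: -20400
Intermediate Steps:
F = -2 (F = -5 + 3 = -2)
r = 40 (r = 5*8 = 40)
W(k) = 2 (W(k) = -1/2*(-4) = 2)
R(h) = 2 + h (R(h) = h + 2 = 2 + h)
Q(K, X) = -2*X
255*Q(R(5), r) = 255*(-2*40) = 255*(-80) = -20400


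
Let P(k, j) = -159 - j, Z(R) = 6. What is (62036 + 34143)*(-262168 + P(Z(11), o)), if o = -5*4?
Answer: -25228424953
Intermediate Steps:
o = -20
(62036 + 34143)*(-262168 + P(Z(11), o)) = (62036 + 34143)*(-262168 + (-159 - 1*(-20))) = 96179*(-262168 + (-159 + 20)) = 96179*(-262168 - 139) = 96179*(-262307) = -25228424953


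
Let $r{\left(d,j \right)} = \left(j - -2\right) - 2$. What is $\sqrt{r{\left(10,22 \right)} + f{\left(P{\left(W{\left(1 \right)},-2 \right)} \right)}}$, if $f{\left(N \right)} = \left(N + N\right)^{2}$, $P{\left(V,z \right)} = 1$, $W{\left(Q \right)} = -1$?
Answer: $\sqrt{26} \approx 5.099$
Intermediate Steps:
$f{\left(N \right)} = 4 N^{2}$ ($f{\left(N \right)} = \left(2 N\right)^{2} = 4 N^{2}$)
$r{\left(d,j \right)} = j$ ($r{\left(d,j \right)} = \left(j + 2\right) - 2 = \left(2 + j\right) - 2 = j$)
$\sqrt{r{\left(10,22 \right)} + f{\left(P{\left(W{\left(1 \right)},-2 \right)} \right)}} = \sqrt{22 + 4 \cdot 1^{2}} = \sqrt{22 + 4 \cdot 1} = \sqrt{22 + 4} = \sqrt{26}$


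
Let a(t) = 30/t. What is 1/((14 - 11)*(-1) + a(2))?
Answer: 1/12 ≈ 0.083333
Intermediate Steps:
1/((14 - 11)*(-1) + a(2)) = 1/((14 - 11)*(-1) + 30/2) = 1/(3*(-1) + 30*(½)) = 1/(-3 + 15) = 1/12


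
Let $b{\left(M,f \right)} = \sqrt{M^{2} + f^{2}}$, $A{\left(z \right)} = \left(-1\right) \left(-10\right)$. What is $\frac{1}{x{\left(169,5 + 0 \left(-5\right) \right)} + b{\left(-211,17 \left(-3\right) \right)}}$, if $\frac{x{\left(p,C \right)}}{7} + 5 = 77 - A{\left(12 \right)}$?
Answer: $\frac{217}{70617} - \frac{\sqrt{47122}}{141234} \approx 0.0015359$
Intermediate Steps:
$A{\left(z \right)} = 10$
$x{\left(p,C \right)} = 434$ ($x{\left(p,C \right)} = -35 + 7 \left(77 - 10\right) = -35 + 7 \cdot 67 = -35 + 469 = 434$)
$\frac{1}{x{\left(169,5 + 0 \left(-5\right) \right)} + b{\left(-211,17 \left(-3\right) \right)}} = \frac{1}{434 + \sqrt{\left(-211\right)^{2} + \left(17 \left(-3\right)\right)^{2}}} = \frac{1}{434 + \sqrt{44521 + \left(-51\right)^{2}}} = \frac{1}{434 + \sqrt{44521 + 2601}} = \frac{1}{434 + \sqrt{47122}}$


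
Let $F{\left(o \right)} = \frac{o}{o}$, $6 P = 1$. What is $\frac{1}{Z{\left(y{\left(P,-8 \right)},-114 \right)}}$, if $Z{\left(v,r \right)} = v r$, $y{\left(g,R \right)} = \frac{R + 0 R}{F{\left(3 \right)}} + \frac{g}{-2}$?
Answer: $\frac{2}{1843} \approx 0.0010852$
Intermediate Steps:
$P = \frac{1}{6}$ ($P = \frac{1}{6} \cdot 1 = \frac{1}{6} \approx 0.16667$)
$F{\left(o \right)} = 1$
$y{\left(g,R \right)} = R - \frac{g}{2}$ ($y{\left(g,R \right)} = \frac{R + 0 R}{1} + \frac{g}{-2} = \left(R + 0\right) 1 + g \left(- \frac{1}{2}\right) = R 1 - \frac{g}{2} = R - \frac{g}{2}$)
$Z{\left(v,r \right)} = r v$
$\frac{1}{Z{\left(y{\left(P,-8 \right)},-114 \right)}} = \frac{1}{\left(-114\right) \left(-8 - \frac{1}{12}\right)} = \frac{1}{\left(-114\right) \left(- \frac{97}{12}\right)} = \frac{1}{\frac{1843}{2}} = \frac{2}{1843}$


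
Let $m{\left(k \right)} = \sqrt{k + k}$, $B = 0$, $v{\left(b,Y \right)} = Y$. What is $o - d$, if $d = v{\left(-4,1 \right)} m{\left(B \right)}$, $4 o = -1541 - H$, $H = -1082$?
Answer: $- \frac{459}{4} \approx -114.75$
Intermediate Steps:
$o = - \frac{459}{4}$ ($o = \frac{-1541 - -1082}{4} = \frac{-1541 + 1082}{4} = \frac{1}{4} \left(-459\right) = - \frac{459}{4} \approx -114.75$)
$m{\left(k \right)} = \sqrt{2} \sqrt{k}$ ($m{\left(k \right)} = \sqrt{2 k} = \sqrt{2} \sqrt{k}$)
$d = 0$ ($d = 1 \sqrt{2} \sqrt{0} = 1 \sqrt{2} \cdot 0 = 1 \cdot 0 = 0$)
$o - d = - \frac{459}{4} - 0 = - \frac{459}{4} + 0 = - \frac{459}{4}$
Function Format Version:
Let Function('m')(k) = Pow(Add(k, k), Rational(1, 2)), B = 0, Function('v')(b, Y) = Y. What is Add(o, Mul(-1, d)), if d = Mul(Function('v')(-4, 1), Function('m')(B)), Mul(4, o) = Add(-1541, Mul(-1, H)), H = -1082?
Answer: Rational(-459, 4) ≈ -114.75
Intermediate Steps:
o = Rational(-459, 4) (o = Mul(Rational(1, 4), Add(-1541, Mul(-1, -1082))) = Mul(Rational(1, 4), Add(-1541, 1082)) = Mul(Rational(1, 4), -459) = Rational(-459, 4) ≈ -114.75)
Function('m')(k) = Mul(Pow(2, Rational(1, 2)), Pow(k, Rational(1, 2))) (Function('m')(k) = Pow(Mul(2, k), Rational(1, 2)) = Mul(Pow(2, Rational(1, 2)), Pow(k, Rational(1, 2))))
d = 0 (d = Mul(1, Mul(Pow(2, Rational(1, 2)), Pow(0, Rational(1, 2)))) = Mul(1, Mul(Pow(2, Rational(1, 2)), 0)) = Mul(1, 0) = 0)
Add(o, Mul(-1, d)) = Add(Rational(-459, 4), Mul(-1, 0)) = Add(Rational(-459, 4), 0) = Rational(-459, 4)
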